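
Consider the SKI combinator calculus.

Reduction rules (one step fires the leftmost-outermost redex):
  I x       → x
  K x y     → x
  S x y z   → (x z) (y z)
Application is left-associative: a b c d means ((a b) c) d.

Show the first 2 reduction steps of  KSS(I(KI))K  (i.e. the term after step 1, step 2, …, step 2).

  start: KSS(I(KI))K
  step 1: S(I(KI))K
  step 2: S(KI)K

Answer: after 2 steps: S(KI)K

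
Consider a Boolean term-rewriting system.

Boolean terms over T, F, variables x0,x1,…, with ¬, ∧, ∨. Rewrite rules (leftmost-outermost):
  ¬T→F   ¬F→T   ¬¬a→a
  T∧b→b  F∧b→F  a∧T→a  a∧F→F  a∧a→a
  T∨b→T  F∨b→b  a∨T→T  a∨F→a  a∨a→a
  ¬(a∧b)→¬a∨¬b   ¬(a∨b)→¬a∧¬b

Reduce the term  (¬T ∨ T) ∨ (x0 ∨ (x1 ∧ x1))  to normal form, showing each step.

Answer: normal form = T  (in 2 steps)

Reduction:
  start: (¬T ∨ T) ∨ (x0 ∨ (x1 ∧ x1))
  →1  T ∨ (x0 ∨ (x1 ∧ x1))
  →2  T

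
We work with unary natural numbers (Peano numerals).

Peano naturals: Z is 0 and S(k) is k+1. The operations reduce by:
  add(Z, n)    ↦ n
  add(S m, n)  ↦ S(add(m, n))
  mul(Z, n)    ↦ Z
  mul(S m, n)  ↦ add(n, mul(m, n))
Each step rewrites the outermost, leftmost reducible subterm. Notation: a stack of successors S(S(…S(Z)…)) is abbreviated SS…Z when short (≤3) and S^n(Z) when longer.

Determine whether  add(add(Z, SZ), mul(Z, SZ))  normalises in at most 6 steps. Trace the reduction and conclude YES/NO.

Answer: YES — reaches normal form SZ in 4 ≤ 6 steps

Working:
  start: add(add(Z, SZ), mul(Z, SZ))
  step 1: add(SZ, mul(Z, SZ))
  step 2: S(add(Z, mul(Z, SZ)))
  step 3: S(mul(Z, SZ))
  step 4: SZ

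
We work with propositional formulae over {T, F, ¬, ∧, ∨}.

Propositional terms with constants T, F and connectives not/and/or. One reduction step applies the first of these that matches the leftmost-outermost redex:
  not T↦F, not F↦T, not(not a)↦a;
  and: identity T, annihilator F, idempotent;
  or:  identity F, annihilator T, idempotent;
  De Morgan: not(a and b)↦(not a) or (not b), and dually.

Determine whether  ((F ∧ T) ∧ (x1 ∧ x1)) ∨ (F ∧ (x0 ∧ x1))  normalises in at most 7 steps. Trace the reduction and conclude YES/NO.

  start: ((F ∧ T) ∧ (x1 ∧ x1)) ∨ (F ∧ (x0 ∧ x1))
  →1  (F ∧ (x1 ∧ x1)) ∨ (F ∧ (x0 ∧ x1))
  →2  F ∨ (F ∧ (x0 ∧ x1))
  →3  F ∧ (x0 ∧ x1)
  →4  F

Answer: YES — reaches normal form F in 4 ≤ 7 steps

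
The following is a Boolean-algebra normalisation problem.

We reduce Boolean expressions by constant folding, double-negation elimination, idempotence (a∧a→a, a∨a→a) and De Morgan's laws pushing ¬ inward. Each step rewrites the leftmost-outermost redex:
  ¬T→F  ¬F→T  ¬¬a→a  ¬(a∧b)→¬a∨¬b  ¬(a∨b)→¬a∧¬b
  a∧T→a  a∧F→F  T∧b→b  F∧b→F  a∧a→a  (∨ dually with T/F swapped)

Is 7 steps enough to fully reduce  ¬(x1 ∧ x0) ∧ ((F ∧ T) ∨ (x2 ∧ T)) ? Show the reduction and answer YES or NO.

Answer: YES — reaches normal form (¬x1 ∨ ¬x0) ∧ x2 in 4 ≤ 7 steps

Derivation:
  start: ¬(x1 ∧ x0) ∧ ((F ∧ T) ∨ (x2 ∧ T))
  step 1: (¬x1 ∨ ¬x0) ∧ ((F ∧ T) ∨ (x2 ∧ T))
  step 2: (¬x1 ∨ ¬x0) ∧ (F ∨ (x2 ∧ T))
  step 3: (¬x1 ∨ ¬x0) ∧ (x2 ∧ T)
  step 4: (¬x1 ∨ ¬x0) ∧ x2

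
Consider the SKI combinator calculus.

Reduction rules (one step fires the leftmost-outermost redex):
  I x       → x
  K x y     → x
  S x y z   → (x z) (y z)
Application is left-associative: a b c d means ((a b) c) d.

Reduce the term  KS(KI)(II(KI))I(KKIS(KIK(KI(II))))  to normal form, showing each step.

  start: KS(KI)(II(KI))I(KKIS(KIK(KI(II))))
  [1] S(II(KI))I(KKIS(KIK(KI(II))))
  [2] II(KI)(KKIS(KIK(KI(II))))(I(KKIS(KIK(KI(II)))))
  [3] I(KI)(KKIS(KIK(KI(II))))(I(KKIS(KIK(KI(II)))))
  [4] KI(KKIS(KIK(KI(II))))(I(KKIS(KIK(KI(II)))))
  [5] I(I(KKIS(KIK(KI(II)))))
  [6] I(KKIS(KIK(KI(II))))
  [7] KKIS(KIK(KI(II)))
  [8] KS(KIK(KI(II)))
  [9] S

Answer: normal form = S  (in 9 steps)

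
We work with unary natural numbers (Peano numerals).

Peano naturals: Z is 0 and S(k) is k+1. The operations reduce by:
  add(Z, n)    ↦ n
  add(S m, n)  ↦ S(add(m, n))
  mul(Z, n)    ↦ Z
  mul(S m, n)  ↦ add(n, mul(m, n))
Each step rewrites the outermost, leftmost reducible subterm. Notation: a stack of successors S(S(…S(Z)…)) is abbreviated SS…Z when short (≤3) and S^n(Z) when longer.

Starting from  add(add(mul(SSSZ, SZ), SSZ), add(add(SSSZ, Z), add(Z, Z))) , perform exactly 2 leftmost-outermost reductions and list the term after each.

Answer: after 2 steps: add(add(S(add(Z, mul(SSZ, SZ))), SSZ), add(add(SSSZ, Z), add(Z, Z)))

Reduction:
  start: add(add(mul(SSSZ, SZ), SSZ), add(add(SSSZ, Z), add(Z, Z)))
  [1] add(add(add(SZ, mul(SSZ, SZ)), SSZ), add(add(SSSZ, Z), add(Z, Z)))
  [2] add(add(S(add(Z, mul(SSZ, SZ))), SSZ), add(add(SSSZ, Z), add(Z, Z)))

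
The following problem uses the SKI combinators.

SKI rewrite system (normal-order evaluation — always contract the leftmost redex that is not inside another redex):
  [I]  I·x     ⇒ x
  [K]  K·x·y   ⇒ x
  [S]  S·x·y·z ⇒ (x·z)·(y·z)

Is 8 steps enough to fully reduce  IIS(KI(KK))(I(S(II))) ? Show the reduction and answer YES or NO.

Answer: YES — reaches normal form SI(SI) in 5 ≤ 8 steps

Working:
  start: IIS(KI(KK))(I(S(II)))
  [1] IS(KI(KK))(I(S(II)))
  [2] S(KI(KK))(I(S(II)))
  [3] SI(I(S(II)))
  [4] SI(S(II))
  [5] SI(SI)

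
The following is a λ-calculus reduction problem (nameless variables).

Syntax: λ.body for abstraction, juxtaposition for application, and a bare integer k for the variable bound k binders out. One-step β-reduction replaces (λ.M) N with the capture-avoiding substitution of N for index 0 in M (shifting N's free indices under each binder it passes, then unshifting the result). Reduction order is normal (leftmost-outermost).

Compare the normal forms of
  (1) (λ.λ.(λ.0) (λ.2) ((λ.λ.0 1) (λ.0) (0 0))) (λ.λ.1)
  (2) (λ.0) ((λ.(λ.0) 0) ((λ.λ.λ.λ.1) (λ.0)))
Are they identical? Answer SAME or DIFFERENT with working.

Answer: SAME — A ⇓ λ.λ.λ.1, B ⇓ λ.λ.λ.1

Reduction:
Term A:
  start: (λ.λ.(λ.0) (λ.2) ((λ.λ.0 1) (λ.0) (0 0))) (λ.λ.1)
  step 1: λ.(λ.0) (λ.λ.λ.1) ((λ.λ.0 1) (λ.0) (0 0))
  step 2: λ.(λ.λ.λ.1) ((λ.λ.0 1) (λ.0) (0 0))
  step 3: λ.λ.λ.1

Term B:
  start: (λ.0) ((λ.(λ.0) 0) ((λ.λ.λ.λ.1) (λ.0)))
  step 1: (λ.(λ.0) 0) ((λ.λ.λ.λ.1) (λ.0))
  step 2: (λ.0) ((λ.λ.λ.λ.1) (λ.0))
  step 3: (λ.λ.λ.λ.1) (λ.0)
  step 4: λ.λ.λ.1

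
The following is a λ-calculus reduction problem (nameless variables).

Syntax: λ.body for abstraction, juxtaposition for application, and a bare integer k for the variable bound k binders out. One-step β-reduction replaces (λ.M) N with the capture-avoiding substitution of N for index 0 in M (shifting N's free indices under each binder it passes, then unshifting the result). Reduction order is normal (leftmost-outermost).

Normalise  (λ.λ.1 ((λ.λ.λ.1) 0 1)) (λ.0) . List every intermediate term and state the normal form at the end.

  start: (λ.λ.1 ((λ.λ.λ.1) 0 1)) (λ.0)
  →1  λ.(λ.0) ((λ.λ.λ.1) 0 (λ.0))
  →2  λ.(λ.λ.λ.1) 0 (λ.0)
  →3  λ.(λ.λ.1) (λ.0)
  →4  λ.λ.λ.0

Answer: normal form = λ.λ.λ.0  (in 4 steps)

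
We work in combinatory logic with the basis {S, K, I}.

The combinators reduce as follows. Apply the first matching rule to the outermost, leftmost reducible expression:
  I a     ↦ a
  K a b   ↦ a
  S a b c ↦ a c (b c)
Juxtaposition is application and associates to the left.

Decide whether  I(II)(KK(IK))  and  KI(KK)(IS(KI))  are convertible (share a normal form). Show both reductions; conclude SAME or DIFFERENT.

Term A:
  start: I(II)(KK(IK))
  →1  II(KK(IK))
  →2  I(KK(IK))
  →3  KK(IK)
  →4  K

Term B:
  start: KI(KK)(IS(KI))
  →1  I(IS(KI))
  →2  IS(KI)
  →3  S(KI)

Answer: DIFFERENT — A ⇓ K, B ⇓ S(KI)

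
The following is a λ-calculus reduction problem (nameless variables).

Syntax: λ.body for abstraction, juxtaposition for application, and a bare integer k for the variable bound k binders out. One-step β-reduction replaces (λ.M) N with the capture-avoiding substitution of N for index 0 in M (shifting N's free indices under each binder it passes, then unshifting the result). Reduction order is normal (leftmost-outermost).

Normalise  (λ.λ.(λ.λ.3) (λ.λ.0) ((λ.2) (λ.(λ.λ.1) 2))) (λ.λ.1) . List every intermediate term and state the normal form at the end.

Answer: normal form = λ.λ.λ.1  (in 3 steps)

Derivation:
  start: (λ.λ.(λ.λ.3) (λ.λ.0) ((λ.2) (λ.(λ.λ.1) 2))) (λ.λ.1)
  [1] λ.(λ.λ.λ.λ.1) (λ.λ.0) ((λ.λ.λ.1) (λ.(λ.λ.1) (λ.λ.1)))
  [2] λ.(λ.λ.λ.1) ((λ.λ.λ.1) (λ.(λ.λ.1) (λ.λ.1)))
  [3] λ.λ.λ.1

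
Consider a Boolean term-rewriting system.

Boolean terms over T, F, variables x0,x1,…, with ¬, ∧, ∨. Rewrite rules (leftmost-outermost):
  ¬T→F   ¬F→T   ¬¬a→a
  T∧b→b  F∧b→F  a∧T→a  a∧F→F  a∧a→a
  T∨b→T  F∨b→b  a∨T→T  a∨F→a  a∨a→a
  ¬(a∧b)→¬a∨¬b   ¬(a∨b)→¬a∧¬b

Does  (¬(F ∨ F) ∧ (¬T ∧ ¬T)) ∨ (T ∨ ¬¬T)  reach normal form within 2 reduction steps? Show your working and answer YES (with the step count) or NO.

  start: (¬(F ∨ F) ∧ (¬T ∧ ¬T)) ∨ (T ∨ ¬¬T)
  →1  ((¬F ∧ ¬F) ∧ (¬T ∧ ¬T)) ∨ (T ∨ ¬¬T)
  →2  (¬F ∧ (¬T ∧ ¬T)) ∨ (T ∨ ¬¬T)

Answer: NO — after 2 steps the term is (¬F ∧ (¬T ∧ ¬T)) ∨ (T ∨ ¬¬T), not yet normal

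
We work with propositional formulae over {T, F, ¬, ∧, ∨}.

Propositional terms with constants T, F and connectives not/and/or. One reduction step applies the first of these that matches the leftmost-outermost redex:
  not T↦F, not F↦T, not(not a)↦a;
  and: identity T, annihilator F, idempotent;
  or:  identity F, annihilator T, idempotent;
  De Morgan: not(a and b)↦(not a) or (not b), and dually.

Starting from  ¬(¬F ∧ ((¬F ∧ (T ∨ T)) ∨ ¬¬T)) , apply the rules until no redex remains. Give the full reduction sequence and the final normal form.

  start: ¬(¬F ∧ ((¬F ∧ (T ∨ T)) ∨ ¬¬T))
  →1  ¬¬F ∨ ¬((¬F ∧ (T ∨ T)) ∨ ¬¬T)
  →2  F ∨ ¬((¬F ∧ (T ∨ T)) ∨ ¬¬T)
  →3  ¬((¬F ∧ (T ∨ T)) ∨ ¬¬T)
  →4  ¬(¬F ∧ (T ∨ T)) ∧ ¬¬¬T
  →5  (¬¬F ∨ ¬(T ∨ T)) ∧ ¬¬¬T
  →6  (F ∨ ¬(T ∨ T)) ∧ ¬¬¬T
  →7  ¬(T ∨ T) ∧ ¬¬¬T
  →8  (¬T ∧ ¬T) ∧ ¬¬¬T
  →9  ¬T ∧ ¬¬¬T
  →10  F ∧ ¬¬¬T
  →11  F

Answer: normal form = F  (in 11 steps)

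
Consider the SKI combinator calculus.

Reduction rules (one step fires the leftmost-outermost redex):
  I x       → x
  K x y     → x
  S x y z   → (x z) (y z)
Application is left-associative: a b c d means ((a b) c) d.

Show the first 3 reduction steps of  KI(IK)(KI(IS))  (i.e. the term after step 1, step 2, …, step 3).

  start: KI(IK)(KI(IS))
  [1] I(KI(IS))
  [2] KI(IS)
  [3] I

Answer: after 3 steps: I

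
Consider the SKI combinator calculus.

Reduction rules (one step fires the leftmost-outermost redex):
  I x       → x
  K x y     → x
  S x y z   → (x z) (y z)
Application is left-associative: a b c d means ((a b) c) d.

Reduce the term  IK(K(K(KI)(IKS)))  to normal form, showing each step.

Answer: normal form = K(K(KI))  (in 2 steps)

Working:
  start: IK(K(K(KI)(IKS)))
  →1  K(K(K(KI)(IKS)))
  →2  K(K(KI))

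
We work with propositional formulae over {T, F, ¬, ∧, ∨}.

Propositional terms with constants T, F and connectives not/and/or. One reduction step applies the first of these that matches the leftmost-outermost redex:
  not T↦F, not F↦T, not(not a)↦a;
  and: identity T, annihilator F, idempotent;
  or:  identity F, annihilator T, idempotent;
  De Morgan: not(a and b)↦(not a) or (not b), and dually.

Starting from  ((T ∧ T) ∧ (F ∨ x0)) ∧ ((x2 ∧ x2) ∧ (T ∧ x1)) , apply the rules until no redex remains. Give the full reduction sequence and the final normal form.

  start: ((T ∧ T) ∧ (F ∨ x0)) ∧ ((x2 ∧ x2) ∧ (T ∧ x1))
  [1] (T ∧ (F ∨ x0)) ∧ ((x2 ∧ x2) ∧ (T ∧ x1))
  [2] (F ∨ x0) ∧ ((x2 ∧ x2) ∧ (T ∧ x1))
  [3] x0 ∧ ((x2 ∧ x2) ∧ (T ∧ x1))
  [4] x0 ∧ (x2 ∧ (T ∧ x1))
  [5] x0 ∧ (x2 ∧ x1)

Answer: normal form = x0 ∧ (x2 ∧ x1)  (in 5 steps)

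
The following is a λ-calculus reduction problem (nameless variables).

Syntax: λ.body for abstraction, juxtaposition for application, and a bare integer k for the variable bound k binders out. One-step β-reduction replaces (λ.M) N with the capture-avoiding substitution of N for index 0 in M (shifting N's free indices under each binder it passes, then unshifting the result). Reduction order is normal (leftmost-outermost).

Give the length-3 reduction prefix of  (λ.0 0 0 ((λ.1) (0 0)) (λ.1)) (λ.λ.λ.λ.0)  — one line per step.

Answer: after 3 steps: (λ.λ.0) ((λ.λ.λ.λ.λ.0) ((λ.λ.λ.λ.0) (λ.λ.λ.λ.0))) (λ.λ.λ.λ.λ.0)

Working:
  start: (λ.0 0 0 ((λ.1) (0 0)) (λ.1)) (λ.λ.λ.λ.0)
  [1] (λ.λ.λ.λ.0) (λ.λ.λ.λ.0) (λ.λ.λ.λ.0) ((λ.λ.λ.λ.λ.0) ((λ.λ.λ.λ.0) (λ.λ.λ.λ.0))) (λ.λ.λ.λ.λ.0)
  [2] (λ.λ.λ.0) (λ.λ.λ.λ.0) ((λ.λ.λ.λ.λ.0) ((λ.λ.λ.λ.0) (λ.λ.λ.λ.0))) (λ.λ.λ.λ.λ.0)
  [3] (λ.λ.0) ((λ.λ.λ.λ.λ.0) ((λ.λ.λ.λ.0) (λ.λ.λ.λ.0))) (λ.λ.λ.λ.λ.0)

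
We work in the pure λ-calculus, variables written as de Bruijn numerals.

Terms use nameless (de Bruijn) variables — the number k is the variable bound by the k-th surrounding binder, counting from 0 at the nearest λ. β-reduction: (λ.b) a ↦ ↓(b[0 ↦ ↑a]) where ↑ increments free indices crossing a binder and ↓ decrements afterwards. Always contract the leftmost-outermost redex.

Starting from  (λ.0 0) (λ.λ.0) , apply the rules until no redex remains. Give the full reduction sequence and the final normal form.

Answer: normal form = λ.0  (in 2 steps)

Working:
  start: (λ.0 0) (λ.λ.0)
  [1] (λ.λ.0) (λ.λ.0)
  [2] λ.0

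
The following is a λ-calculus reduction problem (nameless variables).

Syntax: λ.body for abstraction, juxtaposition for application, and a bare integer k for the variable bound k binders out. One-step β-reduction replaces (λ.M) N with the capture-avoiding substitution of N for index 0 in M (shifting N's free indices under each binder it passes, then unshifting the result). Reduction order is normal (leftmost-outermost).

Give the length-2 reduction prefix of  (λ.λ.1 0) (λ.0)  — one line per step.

Answer: after 2 steps: λ.0

Working:
  start: (λ.λ.1 0) (λ.0)
  →1  λ.(λ.0) 0
  →2  λ.0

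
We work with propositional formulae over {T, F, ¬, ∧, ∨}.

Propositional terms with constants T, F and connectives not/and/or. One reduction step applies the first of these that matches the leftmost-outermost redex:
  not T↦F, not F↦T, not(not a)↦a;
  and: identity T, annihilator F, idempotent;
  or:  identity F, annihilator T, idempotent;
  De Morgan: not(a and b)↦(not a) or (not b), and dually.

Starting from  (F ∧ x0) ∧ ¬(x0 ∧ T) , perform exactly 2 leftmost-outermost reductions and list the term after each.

  start: (F ∧ x0) ∧ ¬(x0 ∧ T)
  step 1: F ∧ ¬(x0 ∧ T)
  step 2: F

Answer: after 2 steps: F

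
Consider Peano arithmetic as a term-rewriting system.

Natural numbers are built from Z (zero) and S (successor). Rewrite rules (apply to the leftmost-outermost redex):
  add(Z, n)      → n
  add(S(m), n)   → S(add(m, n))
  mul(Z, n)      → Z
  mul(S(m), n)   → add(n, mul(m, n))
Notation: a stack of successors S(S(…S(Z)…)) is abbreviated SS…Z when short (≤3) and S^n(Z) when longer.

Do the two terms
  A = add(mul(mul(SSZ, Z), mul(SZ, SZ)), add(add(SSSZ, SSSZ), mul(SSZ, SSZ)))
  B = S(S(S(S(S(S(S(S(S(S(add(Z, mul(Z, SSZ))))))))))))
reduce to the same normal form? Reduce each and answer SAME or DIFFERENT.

Answer: SAME — A ⇓ S^10(Z), B ⇓ S^10(Z)

Derivation:
Term A:
  start: add(mul(mul(SSZ, Z), mul(SZ, SZ)), add(add(SSSZ, SSSZ), mul(SSZ, SSZ)))
  step 1: add(mul(add(Z, mul(SZ, Z)), mul(SZ, SZ)), add(add(SSSZ, SSSZ), mul(SSZ, SSZ)))
  step 2: add(mul(mul(SZ, Z), mul(SZ, SZ)), add(add(SSSZ, SSSZ), mul(SSZ, SSZ)))
  step 3: add(mul(add(Z, mul(Z, Z)), mul(SZ, SZ)), add(add(SSSZ, SSSZ), mul(SSZ, SSZ)))
  step 4: add(mul(mul(Z, Z), mul(SZ, SZ)), add(add(SSSZ, SSSZ), mul(SSZ, SSZ)))
  step 5: add(mul(Z, mul(SZ, SZ)), add(add(SSSZ, SSSZ), mul(SSZ, SSZ)))
  step 6: add(Z, add(add(SSSZ, SSSZ), mul(SSZ, SSZ)))
  step 7: add(add(SSSZ, SSSZ), mul(SSZ, SSZ))
  step 8: add(S(add(SSZ, SSSZ)), mul(SSZ, SSZ))
  step 9: S(add(add(SSZ, SSSZ), mul(SSZ, SSZ)))
  step 10: S(add(S(add(SZ, SSSZ)), mul(SSZ, SSZ)))
  step 11: S(S(add(add(SZ, SSSZ), mul(SSZ, SSZ))))
  step 12: S(S(add(S(add(Z, SSSZ)), mul(SSZ, SSZ))))
  step 13: S(S(S(add(add(Z, SSSZ), mul(SSZ, SSZ)))))
  step 14: S(S(S(add(SSSZ, mul(SSZ, SSZ)))))
  step 15: S(S(S(S(add(SSZ, mul(SSZ, SSZ))))))
  step 16: S(S(S(S(S(add(SZ, mul(SSZ, SSZ)))))))
  step 17: S(S(S(S(S(S(add(Z, mul(SSZ, SSZ))))))))
  step 18: S(S(S(S(S(S(mul(SSZ, SSZ)))))))
  step 19: S(S(S(S(S(S(add(SSZ, mul(SZ, SSZ))))))))
  step 20: S(S(S(S(S(S(S(add(SZ, mul(SZ, SSZ)))))))))
  step 21: S(S(S(S(S(S(S(S(add(Z, mul(SZ, SSZ))))))))))
  step 22: S(S(S(S(S(S(S(S(mul(SZ, SSZ)))))))))
  step 23: S(S(S(S(S(S(S(S(add(SSZ, mul(Z, SSZ))))))))))
  step 24: S(S(S(S(S(S(S(S(S(add(SZ, mul(Z, SSZ)))))))))))
  step 25: S(S(S(S(S(S(S(S(S(S(add(Z, mul(Z, SSZ))))))))))))
  step 26: S(S(S(S(S(S(S(S(S(S(mul(Z, SSZ)))))))))))
  step 27: S^10(Z)

Term B:
  start: S(S(S(S(S(S(S(S(S(S(add(Z, mul(Z, SSZ))))))))))))
  step 1: S(S(S(S(S(S(S(S(S(S(mul(Z, SSZ)))))))))))
  step 2: S^10(Z)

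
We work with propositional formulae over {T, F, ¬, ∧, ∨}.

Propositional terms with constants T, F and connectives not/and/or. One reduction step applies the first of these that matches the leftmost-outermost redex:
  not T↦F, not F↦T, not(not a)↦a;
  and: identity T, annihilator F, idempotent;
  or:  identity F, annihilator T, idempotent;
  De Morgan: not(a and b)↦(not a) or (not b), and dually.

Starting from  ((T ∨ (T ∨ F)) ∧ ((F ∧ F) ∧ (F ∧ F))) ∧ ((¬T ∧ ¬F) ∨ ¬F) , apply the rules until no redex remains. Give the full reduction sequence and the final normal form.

  start: ((T ∨ (T ∨ F)) ∧ ((F ∧ F) ∧ (F ∧ F))) ∧ ((¬T ∧ ¬F) ∨ ¬F)
  →1  (T ∧ ((F ∧ F) ∧ (F ∧ F))) ∧ ((¬T ∧ ¬F) ∨ ¬F)
  →2  ((F ∧ F) ∧ (F ∧ F)) ∧ ((¬T ∧ ¬F) ∨ ¬F)
  →3  (F ∧ F) ∧ ((¬T ∧ ¬F) ∨ ¬F)
  →4  F ∧ ((¬T ∧ ¬F) ∨ ¬F)
  →5  F

Answer: normal form = F  (in 5 steps)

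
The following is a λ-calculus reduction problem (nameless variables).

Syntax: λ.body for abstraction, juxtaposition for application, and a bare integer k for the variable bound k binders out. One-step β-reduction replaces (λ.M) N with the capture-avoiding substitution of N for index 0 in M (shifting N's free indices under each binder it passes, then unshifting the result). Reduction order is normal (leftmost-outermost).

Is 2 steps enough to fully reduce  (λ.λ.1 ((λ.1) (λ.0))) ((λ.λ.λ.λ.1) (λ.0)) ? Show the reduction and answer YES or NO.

  start: (λ.λ.1 ((λ.1) (λ.0))) ((λ.λ.λ.λ.1) (λ.0))
  step 1: λ.(λ.λ.λ.λ.1) (λ.0) ((λ.1) (λ.0))
  step 2: λ.(λ.λ.λ.1) ((λ.1) (λ.0))

Answer: NO — after 2 steps the term is λ.(λ.λ.λ.1) ((λ.1) (λ.0)), not yet normal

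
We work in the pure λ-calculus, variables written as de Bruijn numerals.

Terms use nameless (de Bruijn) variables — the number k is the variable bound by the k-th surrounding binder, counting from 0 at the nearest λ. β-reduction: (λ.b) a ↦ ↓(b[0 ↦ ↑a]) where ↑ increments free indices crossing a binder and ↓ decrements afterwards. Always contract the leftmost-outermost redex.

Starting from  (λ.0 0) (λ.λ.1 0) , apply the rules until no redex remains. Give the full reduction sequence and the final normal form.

Answer: normal form = λ.λ.1 0  (in 3 steps)

Reduction:
  start: (λ.0 0) (λ.λ.1 0)
  →1  (λ.λ.1 0) (λ.λ.1 0)
  →2  λ.(λ.λ.1 0) 0
  →3  λ.λ.1 0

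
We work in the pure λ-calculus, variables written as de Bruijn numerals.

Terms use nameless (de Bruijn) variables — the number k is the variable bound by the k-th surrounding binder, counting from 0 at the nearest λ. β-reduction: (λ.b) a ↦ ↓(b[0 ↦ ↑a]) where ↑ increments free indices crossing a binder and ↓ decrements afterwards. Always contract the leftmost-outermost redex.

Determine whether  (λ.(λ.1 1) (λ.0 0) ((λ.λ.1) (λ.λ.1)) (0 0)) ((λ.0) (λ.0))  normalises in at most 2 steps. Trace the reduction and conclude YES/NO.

  start: (λ.(λ.1 1) (λ.0 0) ((λ.λ.1) (λ.λ.1)) (0 0)) ((λ.0) (λ.0))
  step 1: (λ.(λ.0) (λ.0) ((λ.0) (λ.0))) (λ.0 0) ((λ.λ.1) (λ.λ.1)) ((λ.0) (λ.0) ((λ.0) (λ.0)))
  step 2: (λ.0) (λ.0) ((λ.0) (λ.0)) ((λ.λ.1) (λ.λ.1)) ((λ.0) (λ.0) ((λ.0) (λ.0)))

Answer: NO — after 2 steps the term is (λ.0) (λ.0) ((λ.0) (λ.0)) ((λ.λ.1) (λ.λ.1)) ((λ.0) (λ.0) ((λ.0) (λ.0))), not yet normal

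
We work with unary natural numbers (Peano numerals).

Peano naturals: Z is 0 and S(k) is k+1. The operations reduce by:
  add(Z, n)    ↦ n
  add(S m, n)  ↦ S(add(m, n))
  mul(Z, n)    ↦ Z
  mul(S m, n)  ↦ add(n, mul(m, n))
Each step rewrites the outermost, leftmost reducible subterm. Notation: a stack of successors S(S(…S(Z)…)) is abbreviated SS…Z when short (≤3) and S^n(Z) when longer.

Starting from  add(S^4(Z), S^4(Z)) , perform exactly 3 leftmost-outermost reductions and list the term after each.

Answer: after 3 steps: S(S(S(add(SZ, S^4(Z)))))

Reduction:
  start: add(S^4(Z), S^4(Z))
  step 1: S(add(SSSZ, S^4(Z)))
  step 2: S(S(add(SSZ, S^4(Z))))
  step 3: S(S(S(add(SZ, S^4(Z)))))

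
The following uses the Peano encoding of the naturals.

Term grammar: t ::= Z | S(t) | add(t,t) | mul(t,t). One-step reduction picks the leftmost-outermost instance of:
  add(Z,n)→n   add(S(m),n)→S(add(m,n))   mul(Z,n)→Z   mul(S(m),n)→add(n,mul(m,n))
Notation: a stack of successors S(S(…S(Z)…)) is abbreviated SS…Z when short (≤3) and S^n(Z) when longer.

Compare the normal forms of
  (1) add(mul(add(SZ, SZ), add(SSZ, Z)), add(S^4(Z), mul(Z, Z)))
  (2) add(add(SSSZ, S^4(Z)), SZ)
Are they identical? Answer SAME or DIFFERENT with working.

Term A:
  start: add(mul(add(SZ, SZ), add(SSZ, Z)), add(S^4(Z), mul(Z, Z)))
  step 1: add(mul(S(add(Z, SZ)), add(SSZ, Z)), add(S^4(Z), mul(Z, Z)))
  step 2: add(add(add(SSZ, Z), mul(add(Z, SZ), add(SSZ, Z))), add(S^4(Z), mul(Z, Z)))
  step 3: add(add(S(add(SZ, Z)), mul(add(Z, SZ), add(SSZ, Z))), add(S^4(Z), mul(Z, Z)))
  step 4: add(S(add(add(SZ, Z), mul(add(Z, SZ), add(SSZ, Z)))), add(S^4(Z), mul(Z, Z)))
  step 5: S(add(add(add(SZ, Z), mul(add(Z, SZ), add(SSZ, Z))), add(S^4(Z), mul(Z, Z))))
  step 6: S(add(add(S(add(Z, Z)), mul(add(Z, SZ), add(SSZ, Z))), add(S^4(Z), mul(Z, Z))))
  step 7: S(add(S(add(add(Z, Z), mul(add(Z, SZ), add(SSZ, Z)))), add(S^4(Z), mul(Z, Z))))
  step 8: S(S(add(add(add(Z, Z), mul(add(Z, SZ), add(SSZ, Z))), add(S^4(Z), mul(Z, Z)))))
  step 9: S(S(add(add(Z, mul(add(Z, SZ), add(SSZ, Z))), add(S^4(Z), mul(Z, Z)))))
  step 10: S(S(add(mul(add(Z, SZ), add(SSZ, Z)), add(S^4(Z), mul(Z, Z)))))
  step 11: S(S(add(mul(SZ, add(SSZ, Z)), add(S^4(Z), mul(Z, Z)))))
  step 12: S(S(add(add(add(SSZ, Z), mul(Z, add(SSZ, Z))), add(S^4(Z), mul(Z, Z)))))
  step 13: S(S(add(add(S(add(SZ, Z)), mul(Z, add(SSZ, Z))), add(S^4(Z), mul(Z, Z)))))
  step 14: S(S(add(S(add(add(SZ, Z), mul(Z, add(SSZ, Z)))), add(S^4(Z), mul(Z, Z)))))
  step 15: S(S(S(add(add(add(SZ, Z), mul(Z, add(SSZ, Z))), add(S^4(Z), mul(Z, Z))))))
  step 16: S(S(S(add(add(S(add(Z, Z)), mul(Z, add(SSZ, Z))), add(S^4(Z), mul(Z, Z))))))
  step 17: S(S(S(add(S(add(add(Z, Z), mul(Z, add(SSZ, Z)))), add(S^4(Z), mul(Z, Z))))))
  step 18: S(S(S(S(add(add(add(Z, Z), mul(Z, add(SSZ, Z))), add(S^4(Z), mul(Z, Z)))))))
  step 19: S(S(S(S(add(add(Z, mul(Z, add(SSZ, Z))), add(S^4(Z), mul(Z, Z)))))))
  step 20: S(S(S(S(add(mul(Z, add(SSZ, Z)), add(S^4(Z), mul(Z, Z)))))))
  step 21: S(S(S(S(add(Z, add(S^4(Z), mul(Z, Z)))))))
  step 22: S(S(S(S(add(S^4(Z), mul(Z, Z))))))
  step 23: S(S(S(S(S(add(SSSZ, mul(Z, Z)))))))
  step 24: S(S(S(S(S(S(add(SSZ, mul(Z, Z))))))))
  step 25: S(S(S(S(S(S(S(add(SZ, mul(Z, Z)))))))))
  step 26: S(S(S(S(S(S(S(S(add(Z, mul(Z, Z))))))))))
  step 27: S(S(S(S(S(S(S(S(mul(Z, Z)))))))))
  step 28: S^8(Z)

Term B:
  start: add(add(SSSZ, S^4(Z)), SZ)
  step 1: add(S(add(SSZ, S^4(Z))), SZ)
  step 2: S(add(add(SSZ, S^4(Z)), SZ))
  step 3: S(add(S(add(SZ, S^4(Z))), SZ))
  step 4: S(S(add(add(SZ, S^4(Z)), SZ)))
  step 5: S(S(add(S(add(Z, S^4(Z))), SZ)))
  step 6: S(S(S(add(add(Z, S^4(Z)), SZ))))
  step 7: S(S(S(add(S^4(Z), SZ))))
  step 8: S(S(S(S(add(SSSZ, SZ)))))
  step 9: S(S(S(S(S(add(SSZ, SZ))))))
  step 10: S(S(S(S(S(S(add(SZ, SZ)))))))
  step 11: S(S(S(S(S(S(S(add(Z, SZ))))))))
  step 12: S^8(Z)

Answer: SAME — A ⇓ S^8(Z), B ⇓ S^8(Z)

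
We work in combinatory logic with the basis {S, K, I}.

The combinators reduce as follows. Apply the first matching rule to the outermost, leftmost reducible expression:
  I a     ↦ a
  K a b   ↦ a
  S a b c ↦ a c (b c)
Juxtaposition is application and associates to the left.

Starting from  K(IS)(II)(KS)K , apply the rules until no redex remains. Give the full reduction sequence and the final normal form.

Answer: normal form = S(KS)K  (in 2 steps)

Working:
  start: K(IS)(II)(KS)K
  step 1: IS(KS)K
  step 2: S(KS)K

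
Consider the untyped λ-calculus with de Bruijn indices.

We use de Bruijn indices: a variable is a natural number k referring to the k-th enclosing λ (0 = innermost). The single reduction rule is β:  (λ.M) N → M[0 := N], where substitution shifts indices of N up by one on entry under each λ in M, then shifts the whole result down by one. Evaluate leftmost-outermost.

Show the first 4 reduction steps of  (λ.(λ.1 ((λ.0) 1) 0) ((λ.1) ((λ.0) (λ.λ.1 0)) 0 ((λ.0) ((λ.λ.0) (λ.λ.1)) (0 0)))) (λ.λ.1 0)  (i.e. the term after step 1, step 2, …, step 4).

  start: (λ.(λ.1 ((λ.0) 1) 0) ((λ.1) ((λ.0) (λ.λ.1 0)) 0 ((λ.0) ((λ.λ.0) (λ.λ.1)) (0 0)))) (λ.λ.1 0)
  →1  (λ.(λ.λ.1 0) ((λ.0) (λ.λ.1 0)) 0) ((λ.λ.λ.1 0) ((λ.0) (λ.λ.1 0)) (λ.λ.1 0) ((λ.0) ((λ.λ.0) (λ.λ.1)) ((λ.λ.1 0) (λ.λ.1 0))))
  →2  (λ.λ.1 0) ((λ.0) (λ.λ.1 0)) ((λ.λ.λ.1 0) ((λ.0) (λ.λ.1 0)) (λ.λ.1 0) ((λ.0) ((λ.λ.0) (λ.λ.1)) ((λ.λ.1 0) (λ.λ.1 0))))
  →3  (λ.(λ.0) (λ.λ.1 0) 0) ((λ.λ.λ.1 0) ((λ.0) (λ.λ.1 0)) (λ.λ.1 0) ((λ.0) ((λ.λ.0) (λ.λ.1)) ((λ.λ.1 0) (λ.λ.1 0))))
  →4  (λ.0) (λ.λ.1 0) ((λ.λ.λ.1 0) ((λ.0) (λ.λ.1 0)) (λ.λ.1 0) ((λ.0) ((λ.λ.0) (λ.λ.1)) ((λ.λ.1 0) (λ.λ.1 0))))

Answer: after 4 steps: (λ.0) (λ.λ.1 0) ((λ.λ.λ.1 0) ((λ.0) (λ.λ.1 0)) (λ.λ.1 0) ((λ.0) ((λ.λ.0) (λ.λ.1)) ((λ.λ.1 0) (λ.λ.1 0))))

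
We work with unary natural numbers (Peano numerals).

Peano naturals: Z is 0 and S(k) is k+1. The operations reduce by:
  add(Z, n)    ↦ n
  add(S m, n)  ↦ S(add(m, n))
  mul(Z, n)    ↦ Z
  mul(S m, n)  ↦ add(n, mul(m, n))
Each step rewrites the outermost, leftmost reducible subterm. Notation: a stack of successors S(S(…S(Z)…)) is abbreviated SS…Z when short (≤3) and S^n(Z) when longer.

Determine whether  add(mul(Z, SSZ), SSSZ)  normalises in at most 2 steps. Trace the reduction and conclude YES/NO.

  start: add(mul(Z, SSZ), SSSZ)
  →1  add(Z, SSSZ)
  →2  SSSZ

Answer: YES — reaches normal form SSSZ in 2 ≤ 2 steps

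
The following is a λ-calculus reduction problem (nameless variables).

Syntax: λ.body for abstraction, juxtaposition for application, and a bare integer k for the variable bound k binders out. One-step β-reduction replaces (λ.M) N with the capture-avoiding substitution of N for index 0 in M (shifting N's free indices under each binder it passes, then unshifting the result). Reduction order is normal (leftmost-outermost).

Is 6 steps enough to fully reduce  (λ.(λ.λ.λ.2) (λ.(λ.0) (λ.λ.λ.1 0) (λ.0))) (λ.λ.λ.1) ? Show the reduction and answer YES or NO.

Answer: YES — reaches normal form λ.λ.λ.λ.λ.1 0 in 4 ≤ 6 steps

Reduction:
  start: (λ.(λ.λ.λ.2) (λ.(λ.0) (λ.λ.λ.1 0) (λ.0))) (λ.λ.λ.1)
  [1] (λ.λ.λ.2) (λ.(λ.0) (λ.λ.λ.1 0) (λ.0))
  [2] λ.λ.λ.(λ.0) (λ.λ.λ.1 0) (λ.0)
  [3] λ.λ.λ.(λ.λ.λ.1 0) (λ.0)
  [4] λ.λ.λ.λ.λ.1 0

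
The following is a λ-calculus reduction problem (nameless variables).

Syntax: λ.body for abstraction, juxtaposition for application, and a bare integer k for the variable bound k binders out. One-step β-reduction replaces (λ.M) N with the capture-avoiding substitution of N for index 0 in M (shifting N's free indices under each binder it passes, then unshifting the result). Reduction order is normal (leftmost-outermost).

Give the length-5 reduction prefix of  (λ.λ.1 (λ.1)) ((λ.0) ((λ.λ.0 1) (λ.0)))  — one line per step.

Answer: after 5 steps: λ.0

Reduction:
  start: (λ.λ.1 (λ.1)) ((λ.0) ((λ.λ.0 1) (λ.0)))
  [1] λ.(λ.0) ((λ.λ.0 1) (λ.0)) (λ.1)
  [2] λ.(λ.λ.0 1) (λ.0) (λ.1)
  [3] λ.(λ.0 (λ.0)) (λ.1)
  [4] λ.(λ.1) (λ.0)
  [5] λ.0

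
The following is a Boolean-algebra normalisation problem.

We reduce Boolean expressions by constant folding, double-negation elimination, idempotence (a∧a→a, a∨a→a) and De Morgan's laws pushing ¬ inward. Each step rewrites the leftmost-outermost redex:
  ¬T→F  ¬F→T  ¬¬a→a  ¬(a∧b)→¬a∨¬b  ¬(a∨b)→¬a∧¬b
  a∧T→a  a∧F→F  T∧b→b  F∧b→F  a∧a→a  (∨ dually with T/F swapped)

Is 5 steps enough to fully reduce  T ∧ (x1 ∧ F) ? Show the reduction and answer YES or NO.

Answer: YES — reaches normal form F in 2 ≤ 5 steps

Working:
  start: T ∧ (x1 ∧ F)
  [1] x1 ∧ F
  [2] F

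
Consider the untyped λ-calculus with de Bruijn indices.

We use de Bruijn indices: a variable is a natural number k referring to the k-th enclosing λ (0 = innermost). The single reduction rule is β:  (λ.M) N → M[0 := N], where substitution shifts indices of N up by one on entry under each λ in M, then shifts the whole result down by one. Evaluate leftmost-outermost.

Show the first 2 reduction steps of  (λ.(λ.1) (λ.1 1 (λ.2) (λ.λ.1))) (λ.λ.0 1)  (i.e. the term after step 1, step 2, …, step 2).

  start: (λ.(λ.1) (λ.1 1 (λ.2) (λ.λ.1))) (λ.λ.0 1)
  [1] (λ.λ.λ.0 1) (λ.(λ.λ.0 1) (λ.λ.0 1) (λ.λ.λ.0 1) (λ.λ.1))
  [2] λ.λ.0 1

Answer: after 2 steps: λ.λ.0 1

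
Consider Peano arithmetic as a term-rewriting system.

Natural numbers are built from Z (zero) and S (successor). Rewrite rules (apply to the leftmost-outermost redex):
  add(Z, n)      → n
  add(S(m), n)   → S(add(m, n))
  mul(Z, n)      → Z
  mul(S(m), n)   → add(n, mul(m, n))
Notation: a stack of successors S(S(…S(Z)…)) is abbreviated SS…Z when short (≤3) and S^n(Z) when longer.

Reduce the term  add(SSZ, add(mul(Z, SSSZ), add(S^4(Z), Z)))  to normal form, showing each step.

  start: add(SSZ, add(mul(Z, SSSZ), add(S^4(Z), Z)))
  step 1: S(add(SZ, add(mul(Z, SSSZ), add(S^4(Z), Z))))
  step 2: S(S(add(Z, add(mul(Z, SSSZ), add(S^4(Z), Z)))))
  step 3: S(S(add(mul(Z, SSSZ), add(S^4(Z), Z))))
  step 4: S(S(add(Z, add(S^4(Z), Z))))
  step 5: S(S(add(S^4(Z), Z)))
  step 6: S(S(S(add(SSSZ, Z))))
  step 7: S(S(S(S(add(SSZ, Z)))))
  step 8: S(S(S(S(S(add(SZ, Z))))))
  step 9: S(S(S(S(S(S(add(Z, Z)))))))
  step 10: S^6(Z)

Answer: normal form = S^6(Z)  (in 10 steps)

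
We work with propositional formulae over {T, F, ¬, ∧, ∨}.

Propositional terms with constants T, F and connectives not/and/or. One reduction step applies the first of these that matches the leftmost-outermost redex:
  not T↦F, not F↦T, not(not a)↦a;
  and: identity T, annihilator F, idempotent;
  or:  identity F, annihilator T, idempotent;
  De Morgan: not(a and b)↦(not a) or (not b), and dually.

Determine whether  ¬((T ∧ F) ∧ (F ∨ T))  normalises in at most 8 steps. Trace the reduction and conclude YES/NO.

Answer: YES — reaches normal form T in 6 ≤ 8 steps

Reduction:
  start: ¬((T ∧ F) ∧ (F ∨ T))
  step 1: ¬(T ∧ F) ∨ ¬(F ∨ T)
  step 2: (¬T ∨ ¬F) ∨ ¬(F ∨ T)
  step 3: (F ∨ ¬F) ∨ ¬(F ∨ T)
  step 4: ¬F ∨ ¬(F ∨ T)
  step 5: T ∨ ¬(F ∨ T)
  step 6: T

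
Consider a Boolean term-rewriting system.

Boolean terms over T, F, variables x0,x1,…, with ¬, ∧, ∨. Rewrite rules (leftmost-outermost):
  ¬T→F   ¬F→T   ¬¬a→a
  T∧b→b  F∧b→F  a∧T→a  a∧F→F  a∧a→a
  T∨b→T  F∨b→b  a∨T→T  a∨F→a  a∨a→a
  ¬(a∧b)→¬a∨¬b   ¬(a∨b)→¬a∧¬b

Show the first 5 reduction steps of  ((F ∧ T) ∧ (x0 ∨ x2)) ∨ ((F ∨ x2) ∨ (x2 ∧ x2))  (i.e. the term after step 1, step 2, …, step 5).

Answer: after 5 steps: x2 ∨ x2

Derivation:
  start: ((F ∧ T) ∧ (x0 ∨ x2)) ∨ ((F ∨ x2) ∨ (x2 ∧ x2))
  [1] (F ∧ (x0 ∨ x2)) ∨ ((F ∨ x2) ∨ (x2 ∧ x2))
  [2] F ∨ ((F ∨ x2) ∨ (x2 ∧ x2))
  [3] (F ∨ x2) ∨ (x2 ∧ x2)
  [4] x2 ∨ (x2 ∧ x2)
  [5] x2 ∨ x2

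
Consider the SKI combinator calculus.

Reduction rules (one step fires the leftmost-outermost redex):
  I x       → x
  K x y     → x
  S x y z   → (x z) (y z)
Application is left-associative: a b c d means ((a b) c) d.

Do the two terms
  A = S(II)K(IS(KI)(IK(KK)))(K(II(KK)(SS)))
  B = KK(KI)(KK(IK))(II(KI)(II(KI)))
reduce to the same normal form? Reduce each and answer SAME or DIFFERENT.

Term A:
  start: S(II)K(IS(KI)(IK(KK)))(K(II(KK)(SS)))
  →1  II(IS(KI)(IK(KK)))(K(IS(KI)(IK(KK))))(K(II(KK)(SS)))
  →2  I(IS(KI)(IK(KK)))(K(IS(KI)(IK(KK))))(K(II(KK)(SS)))
  →3  IS(KI)(IK(KK))(K(IS(KI)(IK(KK))))(K(II(KK)(SS)))
  →4  S(KI)(IK(KK))(K(IS(KI)(IK(KK))))(K(II(KK)(SS)))
  →5  KI(K(IS(KI)(IK(KK))))(IK(KK)(K(IS(KI)(IK(KK)))))(K(II(KK)(SS)))
  →6  I(IK(KK)(K(IS(KI)(IK(KK)))))(K(II(KK)(SS)))
  →7  IK(KK)(K(IS(KI)(IK(KK))))(K(II(KK)(SS)))
  →8  K(KK)(K(IS(KI)(IK(KK))))(K(II(KK)(SS)))
  →9  KK(K(II(KK)(SS)))
  →10  K

Term B:
  start: KK(KI)(KK(IK))(II(KI)(II(KI)))
  →1  K(KK(IK))(II(KI)(II(KI)))
  →2  KK(IK)
  →3  K

Answer: SAME — A ⇓ K, B ⇓ K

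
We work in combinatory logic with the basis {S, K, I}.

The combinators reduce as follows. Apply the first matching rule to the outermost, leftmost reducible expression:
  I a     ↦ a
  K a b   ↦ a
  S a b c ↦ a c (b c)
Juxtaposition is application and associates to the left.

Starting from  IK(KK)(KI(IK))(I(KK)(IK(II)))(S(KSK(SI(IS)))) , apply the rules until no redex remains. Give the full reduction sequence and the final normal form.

Answer: normal form = K(S(S(SIS)))  (in 5 steps)

Working:
  start: IK(KK)(KI(IK))(I(KK)(IK(II)))(S(KSK(SI(IS))))
  →1  K(KK)(KI(IK))(I(KK)(IK(II)))(S(KSK(SI(IS))))
  →2  KK(I(KK)(IK(II)))(S(KSK(SI(IS))))
  →3  K(S(KSK(SI(IS))))
  →4  K(S(S(SI(IS))))
  →5  K(S(S(SIS)))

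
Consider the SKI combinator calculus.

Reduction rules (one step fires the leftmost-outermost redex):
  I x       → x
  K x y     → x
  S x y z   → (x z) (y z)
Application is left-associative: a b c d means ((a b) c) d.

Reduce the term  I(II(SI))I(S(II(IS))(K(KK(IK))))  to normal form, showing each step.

  start: I(II(SI))I(S(II(IS))(K(KK(IK))))
  [1] II(SI)I(S(II(IS))(K(KK(IK))))
  [2] I(SI)I(S(II(IS))(K(KK(IK))))
  [3] SII(S(II(IS))(K(KK(IK))))
  [4] I(S(II(IS))(K(KK(IK))))(I(S(II(IS))(K(KK(IK)))))
  [5] S(II(IS))(K(KK(IK)))(I(S(II(IS))(K(KK(IK)))))
  [6] II(IS)(I(S(II(IS))(K(KK(IK)))))(K(KK(IK))(I(S(II(IS))(K(KK(IK))))))
  [7] I(IS)(I(S(II(IS))(K(KK(IK)))))(K(KK(IK))(I(S(II(IS))(K(KK(IK))))))
  [8] IS(I(S(II(IS))(K(KK(IK)))))(K(KK(IK))(I(S(II(IS))(K(KK(IK))))))
  [9] S(I(S(II(IS))(K(KK(IK)))))(K(KK(IK))(I(S(II(IS))(K(KK(IK))))))
  [10] S(S(II(IS))(K(KK(IK))))(K(KK(IK))(I(S(II(IS))(K(KK(IK))))))
  [11] S(S(I(IS))(K(KK(IK))))(K(KK(IK))(I(S(II(IS))(K(KK(IK))))))
  [12] S(S(IS)(K(KK(IK))))(K(KK(IK))(I(S(II(IS))(K(KK(IK))))))
  [13] S(SS(K(KK(IK))))(K(KK(IK))(I(S(II(IS))(K(KK(IK))))))
  [14] S(SS(KK))(K(KK(IK))(I(S(II(IS))(K(KK(IK))))))
  [15] S(SS(KK))(KK(IK))
  [16] S(SS(KK))K

Answer: normal form = S(SS(KK))K  (in 16 steps)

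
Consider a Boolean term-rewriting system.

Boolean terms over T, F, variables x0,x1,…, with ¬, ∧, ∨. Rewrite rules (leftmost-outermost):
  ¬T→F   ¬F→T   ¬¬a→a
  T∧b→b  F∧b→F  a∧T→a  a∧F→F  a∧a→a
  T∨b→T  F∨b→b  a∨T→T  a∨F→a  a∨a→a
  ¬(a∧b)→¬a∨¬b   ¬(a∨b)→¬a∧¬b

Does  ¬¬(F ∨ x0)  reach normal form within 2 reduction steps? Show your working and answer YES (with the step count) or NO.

Answer: YES — reaches normal form x0 in 2 ≤ 2 steps

Reduction:
  start: ¬¬(F ∨ x0)
  [1] F ∨ x0
  [2] x0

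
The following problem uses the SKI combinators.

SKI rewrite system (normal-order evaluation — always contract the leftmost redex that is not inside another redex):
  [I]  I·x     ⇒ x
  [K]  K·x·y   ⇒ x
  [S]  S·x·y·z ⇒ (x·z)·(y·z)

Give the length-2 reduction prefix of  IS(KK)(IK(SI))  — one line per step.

Answer: after 2 steps: S(KK)(K(SI))

Working:
  start: IS(KK)(IK(SI))
  →1  S(KK)(IK(SI))
  →2  S(KK)(K(SI))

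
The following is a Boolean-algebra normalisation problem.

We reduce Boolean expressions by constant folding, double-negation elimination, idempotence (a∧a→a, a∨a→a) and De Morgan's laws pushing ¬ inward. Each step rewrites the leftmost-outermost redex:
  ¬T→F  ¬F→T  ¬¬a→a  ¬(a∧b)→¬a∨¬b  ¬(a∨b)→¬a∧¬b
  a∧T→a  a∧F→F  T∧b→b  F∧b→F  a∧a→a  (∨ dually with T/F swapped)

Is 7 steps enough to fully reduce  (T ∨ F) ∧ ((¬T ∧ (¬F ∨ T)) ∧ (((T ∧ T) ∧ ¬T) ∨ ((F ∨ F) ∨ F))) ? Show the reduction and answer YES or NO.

  start: (T ∨ F) ∧ ((¬T ∧ (¬F ∨ T)) ∧ (((T ∧ T) ∧ ¬T) ∨ ((F ∨ F) ∨ F)))
  →1  T ∧ ((¬T ∧ (¬F ∨ T)) ∧ (((T ∧ T) ∧ ¬T) ∨ ((F ∨ F) ∨ F)))
  →2  (¬T ∧ (¬F ∨ T)) ∧ (((T ∧ T) ∧ ¬T) ∨ ((F ∨ F) ∨ F))
  →3  (F ∧ (¬F ∨ T)) ∧ (((T ∧ T) ∧ ¬T) ∨ ((F ∨ F) ∨ F))
  →4  F ∧ (((T ∧ T) ∧ ¬T) ∨ ((F ∨ F) ∨ F))
  →5  F

Answer: YES — reaches normal form F in 5 ≤ 7 steps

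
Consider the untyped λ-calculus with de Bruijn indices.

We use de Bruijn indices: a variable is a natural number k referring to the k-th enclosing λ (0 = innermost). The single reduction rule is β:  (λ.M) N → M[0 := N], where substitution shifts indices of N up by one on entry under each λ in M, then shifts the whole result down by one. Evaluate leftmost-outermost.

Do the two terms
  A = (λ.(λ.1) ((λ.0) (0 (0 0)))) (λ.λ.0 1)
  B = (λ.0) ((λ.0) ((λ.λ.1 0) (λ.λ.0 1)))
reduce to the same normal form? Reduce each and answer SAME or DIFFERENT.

Answer: SAME — A ⇓ λ.λ.0 1, B ⇓ λ.λ.0 1

Derivation:
Term A:
  start: (λ.(λ.1) ((λ.0) (0 (0 0)))) (λ.λ.0 1)
  [1] (λ.λ.λ.0 1) ((λ.0) ((λ.λ.0 1) ((λ.λ.0 1) (λ.λ.0 1))))
  [2] λ.λ.0 1

Term B:
  start: (λ.0) ((λ.0) ((λ.λ.1 0) (λ.λ.0 1)))
  [1] (λ.0) ((λ.λ.1 0) (λ.λ.0 1))
  [2] (λ.λ.1 0) (λ.λ.0 1)
  [3] λ.(λ.λ.0 1) 0
  [4] λ.λ.0 1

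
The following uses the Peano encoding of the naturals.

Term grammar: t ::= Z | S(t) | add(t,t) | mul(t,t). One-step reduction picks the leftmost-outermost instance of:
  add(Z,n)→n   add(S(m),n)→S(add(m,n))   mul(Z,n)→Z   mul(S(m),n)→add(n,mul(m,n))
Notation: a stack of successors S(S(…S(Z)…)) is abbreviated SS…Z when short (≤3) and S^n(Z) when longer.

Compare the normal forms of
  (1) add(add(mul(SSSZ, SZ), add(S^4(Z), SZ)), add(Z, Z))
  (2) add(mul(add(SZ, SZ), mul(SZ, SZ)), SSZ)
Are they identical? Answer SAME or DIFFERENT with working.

Answer: DIFFERENT — A ⇓ S^8(Z), B ⇓ S^4(Z)

Derivation:
Term A:
  start: add(add(mul(SSSZ, SZ), add(S^4(Z), SZ)), add(Z, Z))
  →1  add(add(add(SZ, mul(SSZ, SZ)), add(S^4(Z), SZ)), add(Z, Z))
  →2  add(add(S(add(Z, mul(SSZ, SZ))), add(S^4(Z), SZ)), add(Z, Z))
  →3  add(S(add(add(Z, mul(SSZ, SZ)), add(S^4(Z), SZ))), add(Z, Z))
  →4  S(add(add(add(Z, mul(SSZ, SZ)), add(S^4(Z), SZ)), add(Z, Z)))
  →5  S(add(add(mul(SSZ, SZ), add(S^4(Z), SZ)), add(Z, Z)))
  →6  S(add(add(add(SZ, mul(SZ, SZ)), add(S^4(Z), SZ)), add(Z, Z)))
  →7  S(add(add(S(add(Z, mul(SZ, SZ))), add(S^4(Z), SZ)), add(Z, Z)))
  →8  S(add(S(add(add(Z, mul(SZ, SZ)), add(S^4(Z), SZ))), add(Z, Z)))
  →9  S(S(add(add(add(Z, mul(SZ, SZ)), add(S^4(Z), SZ)), add(Z, Z))))
  →10  S(S(add(add(mul(SZ, SZ), add(S^4(Z), SZ)), add(Z, Z))))
  →11  S(S(add(add(add(SZ, mul(Z, SZ)), add(S^4(Z), SZ)), add(Z, Z))))
  →12  S(S(add(add(S(add(Z, mul(Z, SZ))), add(S^4(Z), SZ)), add(Z, Z))))
  →13  S(S(add(S(add(add(Z, mul(Z, SZ)), add(S^4(Z), SZ))), add(Z, Z))))
  →14  S(S(S(add(add(add(Z, mul(Z, SZ)), add(S^4(Z), SZ)), add(Z, Z)))))
  →15  S(S(S(add(add(mul(Z, SZ), add(S^4(Z), SZ)), add(Z, Z)))))
  →16  S(S(S(add(add(Z, add(S^4(Z), SZ)), add(Z, Z)))))
  →17  S(S(S(add(add(S^4(Z), SZ), add(Z, Z)))))
  →18  S(S(S(add(S(add(SSSZ, SZ)), add(Z, Z)))))
  →19  S(S(S(S(add(add(SSSZ, SZ), add(Z, Z))))))
  →20  S(S(S(S(add(S(add(SSZ, SZ)), add(Z, Z))))))
  →21  S(S(S(S(S(add(add(SSZ, SZ), add(Z, Z)))))))
  →22  S(S(S(S(S(add(S(add(SZ, SZ)), add(Z, Z)))))))
  →23  S(S(S(S(S(S(add(add(SZ, SZ), add(Z, Z))))))))
  →24  S(S(S(S(S(S(add(S(add(Z, SZ)), add(Z, Z))))))))
  →25  S(S(S(S(S(S(S(add(add(Z, SZ), add(Z, Z)))))))))
  →26  S(S(S(S(S(S(S(add(SZ, add(Z, Z)))))))))
  →27  S(S(S(S(S(S(S(S(add(Z, add(Z, Z))))))))))
  →28  S(S(S(S(S(S(S(S(add(Z, Z)))))))))
  →29  S^8(Z)

Term B:
  start: add(mul(add(SZ, SZ), mul(SZ, SZ)), SSZ)
  →1  add(mul(S(add(Z, SZ)), mul(SZ, SZ)), SSZ)
  →2  add(add(mul(SZ, SZ), mul(add(Z, SZ), mul(SZ, SZ))), SSZ)
  →3  add(add(add(SZ, mul(Z, SZ)), mul(add(Z, SZ), mul(SZ, SZ))), SSZ)
  →4  add(add(S(add(Z, mul(Z, SZ))), mul(add(Z, SZ), mul(SZ, SZ))), SSZ)
  →5  add(S(add(add(Z, mul(Z, SZ)), mul(add(Z, SZ), mul(SZ, SZ)))), SSZ)
  →6  S(add(add(add(Z, mul(Z, SZ)), mul(add(Z, SZ), mul(SZ, SZ))), SSZ))
  →7  S(add(add(mul(Z, SZ), mul(add(Z, SZ), mul(SZ, SZ))), SSZ))
  →8  S(add(add(Z, mul(add(Z, SZ), mul(SZ, SZ))), SSZ))
  →9  S(add(mul(add(Z, SZ), mul(SZ, SZ)), SSZ))
  →10  S(add(mul(SZ, mul(SZ, SZ)), SSZ))
  →11  S(add(add(mul(SZ, SZ), mul(Z, mul(SZ, SZ))), SSZ))
  →12  S(add(add(add(SZ, mul(Z, SZ)), mul(Z, mul(SZ, SZ))), SSZ))
  →13  S(add(add(S(add(Z, mul(Z, SZ))), mul(Z, mul(SZ, SZ))), SSZ))
  →14  S(add(S(add(add(Z, mul(Z, SZ)), mul(Z, mul(SZ, SZ)))), SSZ))
  →15  S(S(add(add(add(Z, mul(Z, SZ)), mul(Z, mul(SZ, SZ))), SSZ)))
  →16  S(S(add(add(mul(Z, SZ), mul(Z, mul(SZ, SZ))), SSZ)))
  →17  S(S(add(add(Z, mul(Z, mul(SZ, SZ))), SSZ)))
  →18  S(S(add(mul(Z, mul(SZ, SZ)), SSZ)))
  →19  S(S(add(Z, SSZ)))
  →20  S^4(Z)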